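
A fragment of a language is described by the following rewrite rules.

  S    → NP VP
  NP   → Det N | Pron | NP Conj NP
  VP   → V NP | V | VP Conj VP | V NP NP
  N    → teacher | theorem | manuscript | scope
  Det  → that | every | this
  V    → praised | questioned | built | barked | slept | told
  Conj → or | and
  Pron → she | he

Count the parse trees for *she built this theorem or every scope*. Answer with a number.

[S [NP [Pron she]] [VP [V built] [NP [NP [Det this] [N theorem]] [Conj or] [NP [Det every] [N scope]]]]]
No rule offers an alternative attachment or grouping for any span, so this is the only derivation.

1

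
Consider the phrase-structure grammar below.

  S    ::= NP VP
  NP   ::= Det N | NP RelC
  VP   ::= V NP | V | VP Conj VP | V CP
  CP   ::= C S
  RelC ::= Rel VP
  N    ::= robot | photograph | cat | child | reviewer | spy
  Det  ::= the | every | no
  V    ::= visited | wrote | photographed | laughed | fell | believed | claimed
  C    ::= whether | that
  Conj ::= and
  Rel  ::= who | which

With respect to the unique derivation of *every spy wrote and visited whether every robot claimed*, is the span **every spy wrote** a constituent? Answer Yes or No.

No

[S [NP [Det every] [N spy]] [VP [VP [V wrote]] [Conj and] [VP [V visited] [CP [C whether] [S [NP [Det every] [N robot]] [VP [V claimed]]]]]]]
The smallest constituent containing 'every spy wrote' is the S spanning 'every spy wrote and visited whether every robot claimed'; no single node in the tree dominates exactly the given words.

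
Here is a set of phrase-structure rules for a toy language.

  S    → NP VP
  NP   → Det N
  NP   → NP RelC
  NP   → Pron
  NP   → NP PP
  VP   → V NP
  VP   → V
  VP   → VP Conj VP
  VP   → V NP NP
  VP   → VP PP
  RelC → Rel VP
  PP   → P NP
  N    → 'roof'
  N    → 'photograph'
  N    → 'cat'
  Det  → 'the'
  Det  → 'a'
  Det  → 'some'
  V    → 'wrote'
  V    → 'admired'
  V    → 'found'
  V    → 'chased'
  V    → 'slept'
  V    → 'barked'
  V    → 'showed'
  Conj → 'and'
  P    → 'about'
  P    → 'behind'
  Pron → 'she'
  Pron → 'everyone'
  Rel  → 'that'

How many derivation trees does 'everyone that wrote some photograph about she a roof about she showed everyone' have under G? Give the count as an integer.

3

Two of the 3 distinct bracketings:
[S [NP [NP [Pron everyone]] [RelC [Rel that] [VP [V wrote] [NP [NP [Det some] [N photograph]] [PP [P about] [NP [Pron she]]]] [NP [NP [Det a] [N roof]] [PP [P about] [NP [Pron she]]]]]]] [VP [V showed] [NP [Pron everyone]]]]
[S [NP [NP [Pron everyone]] [RelC [Rel that] [VP [VP [V wrote] [NP [NP [Det some] [N photograph]] [PP [P about] [NP [Pron she]]]] [NP [Det a] [N roof]]] [PP [P about] [NP [Pron she]]]]]] [VP [V showed] [NP [Pron everyone]]]]
The difference turns on whether VP → VP PP is used at the relevant span, versus an alternative expansion of VP.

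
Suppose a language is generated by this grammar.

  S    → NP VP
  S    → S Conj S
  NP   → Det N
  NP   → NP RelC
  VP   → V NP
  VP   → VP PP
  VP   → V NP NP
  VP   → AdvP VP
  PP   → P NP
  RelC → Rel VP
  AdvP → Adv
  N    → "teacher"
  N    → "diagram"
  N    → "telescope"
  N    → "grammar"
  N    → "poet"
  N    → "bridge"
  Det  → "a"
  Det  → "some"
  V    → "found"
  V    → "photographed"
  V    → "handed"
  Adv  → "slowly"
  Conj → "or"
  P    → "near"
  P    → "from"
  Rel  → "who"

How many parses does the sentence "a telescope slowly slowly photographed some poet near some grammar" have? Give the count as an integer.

3

Two of the 3 distinct bracketings:
[S [NP [Det a] [N telescope]] [VP [VP [AdvP [Adv slowly]] [VP [AdvP [Adv slowly]] [VP [V photographed] [NP [Det some] [N poet]]]]] [PP [P near] [NP [Det some] [N grammar]]]]]
[S [NP [Det a] [N telescope]] [VP [AdvP [Adv slowly]] [VP [VP [AdvP [Adv slowly]] [VP [V photographed] [NP [Det some] [N poet]]]] [PP [P near] [NP [Det some] [N grammar]]]]]]
The trees differ in how a recursive rule is bracketed over the same span.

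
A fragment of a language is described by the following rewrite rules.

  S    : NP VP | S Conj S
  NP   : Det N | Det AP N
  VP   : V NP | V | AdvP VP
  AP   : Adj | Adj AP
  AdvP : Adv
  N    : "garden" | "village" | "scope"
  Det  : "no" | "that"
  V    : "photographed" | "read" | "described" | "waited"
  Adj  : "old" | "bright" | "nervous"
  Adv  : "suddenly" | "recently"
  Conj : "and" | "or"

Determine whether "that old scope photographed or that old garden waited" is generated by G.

Grammatical

[S [S [NP [Det that] [AP [Adj old]] [N scope]] [VP [V photographed]]] [Conj or] [S [NP [Det that] [AP [Adj old]] [N garden]] [VP [V waited]]]]
Every word is introduced by a lexical rule and the phrasal rules combine the resulting categories into a single S.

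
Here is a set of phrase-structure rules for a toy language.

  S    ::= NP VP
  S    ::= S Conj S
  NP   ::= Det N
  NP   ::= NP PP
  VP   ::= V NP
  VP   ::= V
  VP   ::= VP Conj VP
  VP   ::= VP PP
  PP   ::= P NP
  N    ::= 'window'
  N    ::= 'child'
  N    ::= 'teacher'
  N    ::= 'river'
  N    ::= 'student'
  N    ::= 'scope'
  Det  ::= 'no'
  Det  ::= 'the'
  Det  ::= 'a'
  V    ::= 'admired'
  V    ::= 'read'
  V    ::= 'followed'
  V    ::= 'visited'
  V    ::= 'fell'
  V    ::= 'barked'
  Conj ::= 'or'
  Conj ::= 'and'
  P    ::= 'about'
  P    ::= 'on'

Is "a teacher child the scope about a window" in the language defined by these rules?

An N word can never sit immediately before an N word in any string this grammar generates, so the substring 'teacher child' rules out a derivation.

Ungrammatical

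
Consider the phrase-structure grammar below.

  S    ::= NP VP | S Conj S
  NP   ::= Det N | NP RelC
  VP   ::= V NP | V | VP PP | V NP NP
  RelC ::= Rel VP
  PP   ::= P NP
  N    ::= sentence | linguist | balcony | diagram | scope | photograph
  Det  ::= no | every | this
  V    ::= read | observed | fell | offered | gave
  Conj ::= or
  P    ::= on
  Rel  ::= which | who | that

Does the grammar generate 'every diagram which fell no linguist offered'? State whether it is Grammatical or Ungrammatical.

Grammatical

[S [NP [NP [Det every] [N diagram]] [RelC [Rel which] [VP [V fell] [NP [Det no] [N linguist]]]]] [VP [V offered]]]
Each bracket corresponds to one application of a listed rule, so the string is derivable from S.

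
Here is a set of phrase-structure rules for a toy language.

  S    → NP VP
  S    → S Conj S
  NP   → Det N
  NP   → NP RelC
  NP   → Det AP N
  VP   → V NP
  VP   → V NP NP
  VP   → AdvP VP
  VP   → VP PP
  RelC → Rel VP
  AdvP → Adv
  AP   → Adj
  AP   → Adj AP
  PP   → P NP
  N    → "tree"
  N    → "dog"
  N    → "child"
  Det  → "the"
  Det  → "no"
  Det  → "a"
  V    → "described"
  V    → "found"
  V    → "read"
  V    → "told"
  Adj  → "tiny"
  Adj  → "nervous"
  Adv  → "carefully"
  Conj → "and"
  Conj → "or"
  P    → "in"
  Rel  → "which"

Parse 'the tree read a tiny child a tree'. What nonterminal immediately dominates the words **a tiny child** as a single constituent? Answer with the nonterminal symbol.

S
  NP
    Det: the
    N: tree
  VP
    V: read
    NP
      Det: a
      AP
        Adj: tiny
      N: child
    NP
      Det: a
      N: tree
The span 'a tiny child' is the NP node built by NP → Det AP N.

NP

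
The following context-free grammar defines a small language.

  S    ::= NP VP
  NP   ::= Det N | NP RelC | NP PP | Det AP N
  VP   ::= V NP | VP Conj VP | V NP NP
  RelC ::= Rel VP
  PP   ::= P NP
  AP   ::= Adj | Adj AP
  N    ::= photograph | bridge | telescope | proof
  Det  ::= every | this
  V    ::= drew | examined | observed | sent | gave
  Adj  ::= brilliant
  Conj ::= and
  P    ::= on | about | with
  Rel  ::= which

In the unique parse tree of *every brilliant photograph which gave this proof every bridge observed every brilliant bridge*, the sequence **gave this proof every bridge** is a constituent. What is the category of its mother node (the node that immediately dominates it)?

S
  NP
    NP
      Det: every
      AP
        Adj: brilliant
      N: photograph
    RelC
      Rel: which
      VP
        V: gave
        NP
          Det: this
          N: proof
        NP
          Det: every
          N: bridge
  VP
    V: observed
    NP
      Det: every
      AP
        Adj: brilliant
      N: bridge
The span 'gave this proof every bridge' is the VP node built by VP → V NP NP.
Its mother is the RelC built by RelC → Rel VP.

RelC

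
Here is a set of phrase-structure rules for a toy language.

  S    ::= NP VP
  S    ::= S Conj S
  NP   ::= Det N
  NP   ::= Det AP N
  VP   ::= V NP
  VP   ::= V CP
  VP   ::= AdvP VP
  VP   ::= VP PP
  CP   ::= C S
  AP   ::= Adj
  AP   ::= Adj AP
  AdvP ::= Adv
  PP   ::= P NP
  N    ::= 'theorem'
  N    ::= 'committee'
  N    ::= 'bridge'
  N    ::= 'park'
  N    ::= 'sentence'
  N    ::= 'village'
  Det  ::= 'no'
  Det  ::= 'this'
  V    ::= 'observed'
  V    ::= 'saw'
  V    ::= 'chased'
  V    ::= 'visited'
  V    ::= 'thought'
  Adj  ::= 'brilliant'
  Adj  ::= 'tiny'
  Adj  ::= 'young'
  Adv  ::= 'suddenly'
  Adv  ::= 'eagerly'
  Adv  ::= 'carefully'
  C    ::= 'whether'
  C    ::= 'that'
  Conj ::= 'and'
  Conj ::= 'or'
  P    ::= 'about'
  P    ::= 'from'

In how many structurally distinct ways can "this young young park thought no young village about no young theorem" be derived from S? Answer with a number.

1

[S [NP [Det this] [AP [Adj young] [AP [Adj young]]] [N park]] [VP [VP [V thought] [NP [Det no] [AP [Adj young]] [N village]]] [PP [P about] [NP [Det no] [AP [Adj young]] [N theorem]]]]]
No rule offers an alternative attachment or grouping for any span, so this is the only derivation.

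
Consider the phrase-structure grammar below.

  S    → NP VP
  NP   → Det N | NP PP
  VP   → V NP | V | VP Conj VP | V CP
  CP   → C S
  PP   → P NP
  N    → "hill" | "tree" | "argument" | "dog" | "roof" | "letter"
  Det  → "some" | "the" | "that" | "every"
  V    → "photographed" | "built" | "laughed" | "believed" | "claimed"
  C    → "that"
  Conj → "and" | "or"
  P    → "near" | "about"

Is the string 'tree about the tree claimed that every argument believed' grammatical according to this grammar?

For S → NP VP, no prefix of the string parses as an NP.

Ungrammatical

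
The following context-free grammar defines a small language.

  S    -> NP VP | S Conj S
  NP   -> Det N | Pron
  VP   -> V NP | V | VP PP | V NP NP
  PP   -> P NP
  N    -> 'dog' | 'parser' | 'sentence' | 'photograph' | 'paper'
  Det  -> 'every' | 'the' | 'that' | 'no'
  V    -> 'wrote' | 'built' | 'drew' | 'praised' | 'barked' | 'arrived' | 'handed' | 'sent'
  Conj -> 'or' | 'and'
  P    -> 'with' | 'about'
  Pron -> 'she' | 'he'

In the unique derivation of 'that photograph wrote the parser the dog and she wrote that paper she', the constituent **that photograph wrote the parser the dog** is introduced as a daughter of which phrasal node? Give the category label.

S
  S
    NP
      Det: that
      N: photograph
    VP
      V: wrote
      NP
        Det: the
        N: parser
      NP
        Det: the
        N: dog
  Conj: and
  S
    NP
      Pron: she
    VP
      V: wrote
      NP
        Det: that
        N: paper
      NP
        Pron: she
The span 'that photograph wrote the parser the dog' is the S node built by S → NP VP.
Its mother is the S built by S → S Conj S.

S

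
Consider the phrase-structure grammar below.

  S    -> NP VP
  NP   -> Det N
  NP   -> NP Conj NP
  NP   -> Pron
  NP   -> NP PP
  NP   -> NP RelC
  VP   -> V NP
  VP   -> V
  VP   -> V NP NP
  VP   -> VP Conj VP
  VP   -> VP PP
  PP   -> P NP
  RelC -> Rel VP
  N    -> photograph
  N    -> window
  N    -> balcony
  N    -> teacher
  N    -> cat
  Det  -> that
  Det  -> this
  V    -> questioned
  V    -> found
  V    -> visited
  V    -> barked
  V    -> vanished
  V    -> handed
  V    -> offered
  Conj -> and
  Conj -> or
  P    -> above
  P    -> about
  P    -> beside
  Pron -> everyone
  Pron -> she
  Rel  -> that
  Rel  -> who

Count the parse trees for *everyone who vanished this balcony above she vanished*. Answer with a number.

Two of the 3 distinct bracketings:
[S [NP [NP [NP [Pron everyone]] [RelC [Rel who] [VP [V vanished] [NP [Det this] [N balcony]]]]] [PP [P above] [NP [Pron she]]]] [VP [V vanished]]]
[S [NP [NP [Pron everyone]] [RelC [Rel who] [VP [V vanished] [NP [NP [Det this] [N balcony]] [PP [P above] [NP [Pron she]]]]]]] [VP [V vanished]]]
The trees differ in how a recursive rule is bracketed over the same span.

3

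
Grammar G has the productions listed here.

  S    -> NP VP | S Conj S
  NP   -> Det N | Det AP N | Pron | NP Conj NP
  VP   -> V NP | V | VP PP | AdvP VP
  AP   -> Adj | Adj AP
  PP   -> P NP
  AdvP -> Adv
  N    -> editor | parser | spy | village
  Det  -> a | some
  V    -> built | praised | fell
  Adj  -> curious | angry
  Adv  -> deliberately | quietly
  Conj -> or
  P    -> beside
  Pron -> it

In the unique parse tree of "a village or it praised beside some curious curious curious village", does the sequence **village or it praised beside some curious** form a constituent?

[S [NP [NP [Det a] [N village]] [Conj or] [NP [Pron it]]] [VP [VP [V praised]] [PP [P beside] [NP [Det some] [AP [Adj curious] [AP [Adj curious] [AP [Adj curious]]]] [N village]]]]]
The smallest constituent containing 'village or it praised beside some curious' is the S spanning 'a village or it praised beside some curious curious curious village'; no single node in the tree dominates exactly the given words.

No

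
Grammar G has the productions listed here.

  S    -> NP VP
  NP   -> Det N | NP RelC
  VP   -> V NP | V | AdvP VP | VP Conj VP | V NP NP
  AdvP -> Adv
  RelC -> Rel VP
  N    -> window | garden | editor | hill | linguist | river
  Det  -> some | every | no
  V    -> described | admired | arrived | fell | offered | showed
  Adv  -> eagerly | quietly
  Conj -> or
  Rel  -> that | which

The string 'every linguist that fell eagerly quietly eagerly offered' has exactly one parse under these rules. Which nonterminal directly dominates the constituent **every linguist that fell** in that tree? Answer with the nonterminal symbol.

S

[S [NP [NP [Det every] [N linguist]] [RelC [Rel that] [VP [V fell]]]] [VP [AdvP [Adv eagerly]] [VP [AdvP [Adv quietly]] [VP [AdvP [Adv eagerly]] [VP [V offered]]]]]]
The span 'every linguist that fell' is the NP node built by NP → NP RelC.
Its mother is the S built by S → NP VP.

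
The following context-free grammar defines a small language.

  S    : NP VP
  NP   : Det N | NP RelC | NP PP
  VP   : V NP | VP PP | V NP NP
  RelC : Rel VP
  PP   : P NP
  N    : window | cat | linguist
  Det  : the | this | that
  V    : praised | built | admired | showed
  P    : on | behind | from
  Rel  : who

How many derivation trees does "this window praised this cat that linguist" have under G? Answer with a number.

1

[S [NP [Det this] [N window]] [VP [V praised] [NP [Det this] [N cat]] [NP [Det that] [N linguist]]]]
No rule offers an alternative attachment or grouping for any span, so this is the only derivation.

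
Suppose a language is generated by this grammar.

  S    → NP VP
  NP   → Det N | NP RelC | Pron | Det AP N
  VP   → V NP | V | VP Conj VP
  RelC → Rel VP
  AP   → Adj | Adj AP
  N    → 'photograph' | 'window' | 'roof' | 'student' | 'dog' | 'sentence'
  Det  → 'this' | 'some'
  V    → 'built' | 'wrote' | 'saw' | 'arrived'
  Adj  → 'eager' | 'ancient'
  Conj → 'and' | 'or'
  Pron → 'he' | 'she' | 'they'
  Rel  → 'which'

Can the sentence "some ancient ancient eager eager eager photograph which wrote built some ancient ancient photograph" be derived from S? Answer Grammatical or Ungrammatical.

Grammatical

S
  NP
    NP
      Det: some
      AP
        Adj: ancient
        AP
          Adj: ancient
          AP
            Adj: eager
            AP
              Adj: eager
              AP
                Adj: eager
      N: photograph
    RelC
      Rel: which
      VP
        V: wrote
  VP
    V: built
    NP
      Det: some
      AP
        Adj: ancient
        AP
          Adj: ancient
      N: photograph
The bracketing above is licensed at every node by one of the given productions, with S at the root.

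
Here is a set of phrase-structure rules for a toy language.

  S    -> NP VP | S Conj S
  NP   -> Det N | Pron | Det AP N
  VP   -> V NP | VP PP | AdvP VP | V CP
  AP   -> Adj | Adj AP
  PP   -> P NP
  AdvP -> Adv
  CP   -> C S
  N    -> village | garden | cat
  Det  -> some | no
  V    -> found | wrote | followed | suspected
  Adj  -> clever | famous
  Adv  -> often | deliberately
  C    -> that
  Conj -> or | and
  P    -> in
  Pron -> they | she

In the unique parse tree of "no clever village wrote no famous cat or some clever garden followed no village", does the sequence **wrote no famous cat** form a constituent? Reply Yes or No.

[S [S [NP [Det no] [AP [Adj clever]] [N village]] [VP [V wrote] [NP [Det no] [AP [Adj famous]] [N cat]]]] [Conj or] [S [NP [Det some] [AP [Adj clever]] [N garden]] [VP [V followed] [NP [Det no] [N village]]]]]
The words 'wrote no famous cat' are exhaustively dominated by a single VP node (built by VP → V NP), so they form a constituent.

Yes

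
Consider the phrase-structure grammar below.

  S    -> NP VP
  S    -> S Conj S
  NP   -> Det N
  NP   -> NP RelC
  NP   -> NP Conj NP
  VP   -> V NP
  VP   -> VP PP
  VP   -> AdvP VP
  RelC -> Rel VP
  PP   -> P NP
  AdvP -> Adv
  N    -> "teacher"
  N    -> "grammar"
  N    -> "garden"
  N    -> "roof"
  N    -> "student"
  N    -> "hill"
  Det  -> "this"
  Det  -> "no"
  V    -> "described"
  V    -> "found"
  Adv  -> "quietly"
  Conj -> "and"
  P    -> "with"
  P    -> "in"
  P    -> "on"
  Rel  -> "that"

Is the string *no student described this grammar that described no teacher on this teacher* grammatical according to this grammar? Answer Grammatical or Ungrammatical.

Grammatical

S
  NP
    Det: no
    N: student
  VP
    V: described
    NP
      NP
        Det: this
        N: grammar
      RelC
        Rel: that
        VP
          VP
            V: described
            NP
              Det: no
              N: teacher
          PP
            P: on
            NP
              Det: this
              N: teacher
The bracketing above is licensed at every node by one of the given productions, with S at the root.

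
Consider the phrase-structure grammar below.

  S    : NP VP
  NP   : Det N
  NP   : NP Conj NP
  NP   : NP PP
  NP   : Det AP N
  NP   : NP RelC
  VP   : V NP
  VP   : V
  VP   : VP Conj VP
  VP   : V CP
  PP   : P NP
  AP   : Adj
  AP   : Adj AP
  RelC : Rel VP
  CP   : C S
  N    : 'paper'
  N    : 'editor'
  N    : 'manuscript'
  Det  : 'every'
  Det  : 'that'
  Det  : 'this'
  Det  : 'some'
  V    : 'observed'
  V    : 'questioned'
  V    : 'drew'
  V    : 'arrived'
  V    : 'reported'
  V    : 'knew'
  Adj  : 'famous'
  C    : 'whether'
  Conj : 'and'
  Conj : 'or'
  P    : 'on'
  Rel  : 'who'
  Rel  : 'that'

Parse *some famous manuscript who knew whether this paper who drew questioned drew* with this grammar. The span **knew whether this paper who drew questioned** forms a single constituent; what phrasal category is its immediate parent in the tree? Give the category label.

RelC

[S [NP [NP [Det some] [AP [Adj famous]] [N manuscript]] [RelC [Rel who] [VP [V knew] [CP [C whether] [S [NP [NP [Det this] [N paper]] [RelC [Rel who] [VP [V drew]]]] [VP [V questioned]]]]]]] [VP [V drew]]]
The span 'knew whether this paper who drew questioned' is the VP node built by VP → V CP.
Its mother is the RelC built by RelC → Rel VP.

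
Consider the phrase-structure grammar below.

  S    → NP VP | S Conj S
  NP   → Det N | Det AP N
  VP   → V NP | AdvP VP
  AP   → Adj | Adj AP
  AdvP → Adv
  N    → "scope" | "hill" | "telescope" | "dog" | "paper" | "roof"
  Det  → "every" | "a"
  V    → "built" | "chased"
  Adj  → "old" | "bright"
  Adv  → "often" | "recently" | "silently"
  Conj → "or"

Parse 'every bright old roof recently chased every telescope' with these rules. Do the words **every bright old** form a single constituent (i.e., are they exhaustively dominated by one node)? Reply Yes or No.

No

[S [NP [Det every] [AP [Adj bright] [AP [Adj old]]] [N roof]] [VP [AdvP [Adv recently]] [VP [V chased] [NP [Det every] [N telescope]]]]]
The smallest constituent containing 'every bright old' is the NP spanning 'every bright old roof'; no single node in the tree dominates exactly the given words.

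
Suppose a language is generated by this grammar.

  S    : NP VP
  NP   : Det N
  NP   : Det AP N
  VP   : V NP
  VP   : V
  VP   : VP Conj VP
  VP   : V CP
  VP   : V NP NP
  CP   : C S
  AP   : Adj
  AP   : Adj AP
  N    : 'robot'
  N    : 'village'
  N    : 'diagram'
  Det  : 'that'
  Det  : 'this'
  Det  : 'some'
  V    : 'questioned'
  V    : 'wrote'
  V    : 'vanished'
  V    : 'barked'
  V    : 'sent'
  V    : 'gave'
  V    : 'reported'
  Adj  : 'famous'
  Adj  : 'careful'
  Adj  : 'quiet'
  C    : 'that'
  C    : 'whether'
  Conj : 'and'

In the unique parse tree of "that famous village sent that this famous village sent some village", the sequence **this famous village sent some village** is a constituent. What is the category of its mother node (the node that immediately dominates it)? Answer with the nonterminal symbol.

CP

[S [NP [Det that] [AP [Adj famous]] [N village]] [VP [V sent] [CP [C that] [S [NP [Det this] [AP [Adj famous]] [N village]] [VP [V sent] [NP [Det some] [N village]]]]]]]
The span 'this famous village sent some village' is the S node built by S → NP VP.
Its mother is the CP built by CP → C S.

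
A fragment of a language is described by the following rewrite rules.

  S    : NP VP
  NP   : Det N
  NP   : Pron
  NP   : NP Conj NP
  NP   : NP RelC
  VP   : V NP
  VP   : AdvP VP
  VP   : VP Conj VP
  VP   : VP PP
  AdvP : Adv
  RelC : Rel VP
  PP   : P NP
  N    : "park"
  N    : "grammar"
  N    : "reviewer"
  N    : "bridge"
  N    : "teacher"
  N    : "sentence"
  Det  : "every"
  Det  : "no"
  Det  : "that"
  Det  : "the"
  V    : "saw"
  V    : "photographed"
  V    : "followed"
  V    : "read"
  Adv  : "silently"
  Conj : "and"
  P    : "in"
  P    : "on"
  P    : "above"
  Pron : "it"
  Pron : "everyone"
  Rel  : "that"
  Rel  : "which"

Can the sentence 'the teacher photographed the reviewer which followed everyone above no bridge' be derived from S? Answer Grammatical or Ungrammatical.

[S [NP [Det the] [N teacher]] [VP [V photographed] [NP [NP [Det the] [N reviewer]] [RelC [Rel which] [VP [VP [V followed] [NP [Pron everyone]]] [PP [P above] [NP [Det no] [N bridge]]]]]]]]
The bracketing above is licensed at every node by one of the given productions, with S at the root.

Grammatical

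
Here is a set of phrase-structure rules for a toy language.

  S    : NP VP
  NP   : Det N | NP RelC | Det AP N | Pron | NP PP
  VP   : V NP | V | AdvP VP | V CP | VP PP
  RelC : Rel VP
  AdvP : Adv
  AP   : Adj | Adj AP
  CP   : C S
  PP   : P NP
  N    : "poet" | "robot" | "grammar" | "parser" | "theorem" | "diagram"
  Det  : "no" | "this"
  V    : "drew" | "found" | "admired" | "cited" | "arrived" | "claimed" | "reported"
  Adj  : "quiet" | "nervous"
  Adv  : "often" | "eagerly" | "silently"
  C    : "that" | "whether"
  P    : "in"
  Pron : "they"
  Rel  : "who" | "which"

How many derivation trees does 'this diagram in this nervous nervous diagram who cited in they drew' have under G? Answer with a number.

5

Two of the 5 distinct bracketings:
[S [NP [NP [NP [Det this] [N diagram]] [PP [P in] [NP [Det this] [AP [Adj nervous] [AP [Adj nervous]]] [N diagram]]]] [RelC [Rel who] [VP [VP [V cited]] [PP [P in] [NP [Pron they]]]]]] [VP [V drew]]]
[S [NP [NP [Det this] [N diagram]] [PP [P in] [NP [NP [Det this] [AP [Adj nervous] [AP [Adj nervous]]] [N diagram]] [RelC [Rel who] [VP [VP [V cited]] [PP [P in] [NP [Pron they]]]]]]]] [VP [V drew]]]
The trees differ in how a recursive rule is bracketed over the same span.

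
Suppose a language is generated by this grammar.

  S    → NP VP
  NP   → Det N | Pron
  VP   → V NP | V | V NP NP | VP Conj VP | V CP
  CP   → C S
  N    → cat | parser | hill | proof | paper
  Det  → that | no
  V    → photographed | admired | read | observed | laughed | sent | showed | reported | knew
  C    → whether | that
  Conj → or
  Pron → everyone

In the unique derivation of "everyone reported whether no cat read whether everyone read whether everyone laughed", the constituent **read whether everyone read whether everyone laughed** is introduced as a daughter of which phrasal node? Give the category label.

S

[S [NP [Pron everyone]] [VP [V reported] [CP [C whether] [S [NP [Det no] [N cat]] [VP [V read] [CP [C whether] [S [NP [Pron everyone]] [VP [V read] [CP [C whether] [S [NP [Pron everyone]] [VP [V laughed]]]]]]]]]]]]
The span 'read whether everyone read whether everyone laughed' is the VP node built by VP → V CP.
Its mother is the S built by S → NP VP.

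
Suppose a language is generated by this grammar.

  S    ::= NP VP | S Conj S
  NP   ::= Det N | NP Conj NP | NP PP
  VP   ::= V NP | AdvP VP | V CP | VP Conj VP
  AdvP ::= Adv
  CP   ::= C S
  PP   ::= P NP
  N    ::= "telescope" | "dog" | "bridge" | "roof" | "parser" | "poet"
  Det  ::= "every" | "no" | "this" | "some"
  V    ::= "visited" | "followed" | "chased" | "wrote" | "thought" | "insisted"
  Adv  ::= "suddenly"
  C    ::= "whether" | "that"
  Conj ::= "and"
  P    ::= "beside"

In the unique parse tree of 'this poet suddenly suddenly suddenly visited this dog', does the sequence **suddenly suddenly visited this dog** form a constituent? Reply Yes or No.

Yes

[S [NP [Det this] [N poet]] [VP [AdvP [Adv suddenly]] [VP [AdvP [Adv suddenly]] [VP [AdvP [Adv suddenly]] [VP [V visited] [NP [Det this] [N dog]]]]]]]
The words 'suddenly suddenly visited this dog' are exhaustively dominated by a single VP node (built by VP → AdvP VP), so they form a constituent.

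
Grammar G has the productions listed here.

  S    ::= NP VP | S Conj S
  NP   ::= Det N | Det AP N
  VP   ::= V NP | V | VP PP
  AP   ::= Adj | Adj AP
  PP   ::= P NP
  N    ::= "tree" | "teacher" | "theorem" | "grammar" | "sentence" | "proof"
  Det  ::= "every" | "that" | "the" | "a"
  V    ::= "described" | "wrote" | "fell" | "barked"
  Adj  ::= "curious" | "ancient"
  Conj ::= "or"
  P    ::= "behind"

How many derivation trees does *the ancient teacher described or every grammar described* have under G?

[S [S [NP [Det the] [AP [Adj ancient]] [N teacher]] [VP [V described]]] [Conj or] [S [NP [Det every] [N grammar]] [VP [V described]]]]
No rule offers an alternative attachment or grouping for any span, so this is the only derivation.

1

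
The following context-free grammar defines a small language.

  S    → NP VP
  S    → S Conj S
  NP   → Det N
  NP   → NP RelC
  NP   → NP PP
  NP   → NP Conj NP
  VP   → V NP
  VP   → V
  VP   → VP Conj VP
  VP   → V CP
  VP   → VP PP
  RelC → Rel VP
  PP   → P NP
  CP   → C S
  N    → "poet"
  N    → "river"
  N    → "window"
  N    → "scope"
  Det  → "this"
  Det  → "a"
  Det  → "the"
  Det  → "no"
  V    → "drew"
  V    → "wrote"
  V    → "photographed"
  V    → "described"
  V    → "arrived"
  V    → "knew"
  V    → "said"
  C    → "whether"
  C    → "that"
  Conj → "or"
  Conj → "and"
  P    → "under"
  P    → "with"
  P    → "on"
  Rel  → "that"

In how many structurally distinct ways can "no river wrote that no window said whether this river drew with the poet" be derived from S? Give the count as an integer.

3

Two of the 3 distinct bracketings:
[S [NP [Det no] [N river]] [VP [V wrote] [CP [C that] [S [NP [Det no] [N window]] [VP [V said] [CP [C whether] [S [NP [Det this] [N river]] [VP [VP [V drew]] [PP [P with] [NP [Det the] [N poet]]]]]]]]]]]
[S [NP [Det no] [N river]] [VP [V wrote] [CP [C that] [S [NP [Det no] [N window]] [VP [VP [V said] [CP [C whether] [S [NP [Det this] [N river]] [VP [V drew]]]]] [PP [P with] [NP [Det the] [N poet]]]]]]]]
The trees differ in how a recursive rule is bracketed over the same span.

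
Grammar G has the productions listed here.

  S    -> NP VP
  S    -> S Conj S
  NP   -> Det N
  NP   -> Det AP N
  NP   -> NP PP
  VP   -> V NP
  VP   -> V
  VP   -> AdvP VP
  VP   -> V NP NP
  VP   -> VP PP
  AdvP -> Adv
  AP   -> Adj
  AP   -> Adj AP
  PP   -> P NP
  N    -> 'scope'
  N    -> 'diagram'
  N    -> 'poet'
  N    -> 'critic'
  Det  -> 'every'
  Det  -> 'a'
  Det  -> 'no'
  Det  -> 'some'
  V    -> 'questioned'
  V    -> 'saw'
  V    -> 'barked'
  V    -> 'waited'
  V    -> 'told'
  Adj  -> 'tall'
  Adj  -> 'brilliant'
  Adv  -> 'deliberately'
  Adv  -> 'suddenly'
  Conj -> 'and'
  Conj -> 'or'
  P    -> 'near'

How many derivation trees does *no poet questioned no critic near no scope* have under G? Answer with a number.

2

The two bracketings:
[S [NP [Det no] [N poet]] [VP [V questioned] [NP [NP [Det no] [N critic]] [PP [P near] [NP [Det no] [N scope]]]]]]
[S [NP [Det no] [N poet]] [VP [VP [V questioned] [NP [Det no] [N critic]]] [PP [P near] [NP [Det no] [N scope]]]]]
The difference turns on whether NP → NP PP is used at the relevant span, versus an alternative expansion of NP.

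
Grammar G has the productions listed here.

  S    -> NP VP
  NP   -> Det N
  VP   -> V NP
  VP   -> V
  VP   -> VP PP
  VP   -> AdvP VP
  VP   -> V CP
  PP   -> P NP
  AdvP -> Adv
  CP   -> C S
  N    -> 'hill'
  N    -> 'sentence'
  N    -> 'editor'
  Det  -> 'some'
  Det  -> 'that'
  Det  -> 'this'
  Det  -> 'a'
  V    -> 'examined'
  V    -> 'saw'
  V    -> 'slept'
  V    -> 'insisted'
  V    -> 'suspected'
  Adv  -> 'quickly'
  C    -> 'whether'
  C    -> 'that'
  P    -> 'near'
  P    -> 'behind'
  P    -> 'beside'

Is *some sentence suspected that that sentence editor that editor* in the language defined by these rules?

An N word can never sit immediately before an N word in any string this grammar generates, so the substring 'sentence editor' rules out a derivation.

Ungrammatical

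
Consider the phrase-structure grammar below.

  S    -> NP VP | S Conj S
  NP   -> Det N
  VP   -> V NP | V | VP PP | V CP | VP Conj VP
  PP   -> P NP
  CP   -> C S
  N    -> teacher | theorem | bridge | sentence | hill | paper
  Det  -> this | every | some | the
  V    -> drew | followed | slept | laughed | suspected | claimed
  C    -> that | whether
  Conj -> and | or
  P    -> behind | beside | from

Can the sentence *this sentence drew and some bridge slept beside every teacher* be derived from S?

[S [S [NP [Det this] [N sentence]] [VP [V drew]]] [Conj and] [S [NP [Det some] [N bridge]] [VP [VP [V slept]] [PP [P beside] [NP [Det every] [N teacher]]]]]]
Each bracket corresponds to one application of a listed rule, so the string is derivable from S.

Grammatical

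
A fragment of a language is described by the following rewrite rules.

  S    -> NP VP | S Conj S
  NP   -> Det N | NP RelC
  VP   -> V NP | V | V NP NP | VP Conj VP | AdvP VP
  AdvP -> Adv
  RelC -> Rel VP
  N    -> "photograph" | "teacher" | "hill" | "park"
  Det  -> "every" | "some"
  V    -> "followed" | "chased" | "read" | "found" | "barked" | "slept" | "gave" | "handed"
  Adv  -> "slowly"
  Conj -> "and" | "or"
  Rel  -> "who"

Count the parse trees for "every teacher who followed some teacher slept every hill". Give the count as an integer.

1

[S [NP [NP [Det every] [N teacher]] [RelC [Rel who] [VP [V followed] [NP [Det some] [N teacher]]]]] [VP [V slept] [NP [Det every] [N hill]]]]
No rule offers an alternative attachment or grouping for any span, so this is the only derivation.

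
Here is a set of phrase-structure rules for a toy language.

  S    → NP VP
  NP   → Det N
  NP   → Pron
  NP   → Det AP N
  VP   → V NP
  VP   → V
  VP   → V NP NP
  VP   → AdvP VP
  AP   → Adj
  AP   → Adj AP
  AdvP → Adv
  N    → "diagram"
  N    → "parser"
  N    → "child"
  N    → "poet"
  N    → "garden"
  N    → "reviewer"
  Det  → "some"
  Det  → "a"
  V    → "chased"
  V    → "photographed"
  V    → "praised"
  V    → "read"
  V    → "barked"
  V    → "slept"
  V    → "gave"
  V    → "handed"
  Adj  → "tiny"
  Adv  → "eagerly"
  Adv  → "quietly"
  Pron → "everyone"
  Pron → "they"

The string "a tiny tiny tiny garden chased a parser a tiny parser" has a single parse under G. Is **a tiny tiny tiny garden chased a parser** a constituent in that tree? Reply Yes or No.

No

[S [NP [Det a] [AP [Adj tiny] [AP [Adj tiny] [AP [Adj tiny]]]] [N garden]] [VP [V chased] [NP [Det a] [N parser]] [NP [Det a] [AP [Adj tiny]] [N parser]]]]
The smallest constituent containing 'a tiny tiny tiny garden chased a parser' is the S spanning 'a tiny tiny tiny garden chased a parser a tiny parser'; no single node in the tree dominates exactly the given words.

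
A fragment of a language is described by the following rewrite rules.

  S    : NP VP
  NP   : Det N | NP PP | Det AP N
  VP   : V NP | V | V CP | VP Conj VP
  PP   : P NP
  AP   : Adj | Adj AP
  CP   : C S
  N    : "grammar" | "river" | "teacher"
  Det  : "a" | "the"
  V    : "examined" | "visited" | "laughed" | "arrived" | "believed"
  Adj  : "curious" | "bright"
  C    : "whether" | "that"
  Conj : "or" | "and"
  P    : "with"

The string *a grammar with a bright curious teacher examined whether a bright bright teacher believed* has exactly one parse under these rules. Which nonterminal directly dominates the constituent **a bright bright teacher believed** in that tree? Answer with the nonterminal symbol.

CP

[S [NP [NP [Det a] [N grammar]] [PP [P with] [NP [Det a] [AP [Adj bright] [AP [Adj curious]]] [N teacher]]]] [VP [V examined] [CP [C whether] [S [NP [Det a] [AP [Adj bright] [AP [Adj bright]]] [N teacher]] [VP [V believed]]]]]]
The span 'a bright bright teacher believed' is the S node built by S → NP VP.
Its mother is the CP built by CP → C S.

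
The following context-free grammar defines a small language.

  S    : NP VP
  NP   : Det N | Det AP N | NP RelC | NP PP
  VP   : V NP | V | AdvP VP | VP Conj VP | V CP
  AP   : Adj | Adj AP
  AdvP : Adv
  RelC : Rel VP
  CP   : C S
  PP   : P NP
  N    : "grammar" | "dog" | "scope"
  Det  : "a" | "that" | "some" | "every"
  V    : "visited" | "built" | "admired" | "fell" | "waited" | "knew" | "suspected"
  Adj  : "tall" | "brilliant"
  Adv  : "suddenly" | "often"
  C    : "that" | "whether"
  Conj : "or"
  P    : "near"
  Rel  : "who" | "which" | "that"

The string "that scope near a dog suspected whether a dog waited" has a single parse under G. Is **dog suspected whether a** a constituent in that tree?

[S [NP [NP [Det that] [N scope]] [PP [P near] [NP [Det a] [N dog]]]] [VP [V suspected] [CP [C whether] [S [NP [Det a] [N dog]] [VP [V waited]]]]]]
The smallest constituent containing 'dog suspected whether a' is the S spanning 'that scope near a dog suspected whether a dog waited'; no single node in the tree dominates exactly the given words.

No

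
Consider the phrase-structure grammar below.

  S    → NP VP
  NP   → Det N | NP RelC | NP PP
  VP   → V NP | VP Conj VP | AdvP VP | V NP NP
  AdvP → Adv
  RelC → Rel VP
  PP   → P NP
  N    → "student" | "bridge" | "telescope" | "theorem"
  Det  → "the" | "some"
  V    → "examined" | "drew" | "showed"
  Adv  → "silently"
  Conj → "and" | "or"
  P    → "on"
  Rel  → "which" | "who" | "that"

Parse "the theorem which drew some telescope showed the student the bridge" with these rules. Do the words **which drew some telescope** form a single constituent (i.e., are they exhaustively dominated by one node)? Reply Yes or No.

[S [NP [NP [Det the] [N theorem]] [RelC [Rel which] [VP [V drew] [NP [Det some] [N telescope]]]]] [VP [V showed] [NP [Det the] [N student]] [NP [Det the] [N bridge]]]]
The words 'which drew some telescope' are exhaustively dominated by a single RelC node (built by RelC → Rel VP), so they form a constituent.

Yes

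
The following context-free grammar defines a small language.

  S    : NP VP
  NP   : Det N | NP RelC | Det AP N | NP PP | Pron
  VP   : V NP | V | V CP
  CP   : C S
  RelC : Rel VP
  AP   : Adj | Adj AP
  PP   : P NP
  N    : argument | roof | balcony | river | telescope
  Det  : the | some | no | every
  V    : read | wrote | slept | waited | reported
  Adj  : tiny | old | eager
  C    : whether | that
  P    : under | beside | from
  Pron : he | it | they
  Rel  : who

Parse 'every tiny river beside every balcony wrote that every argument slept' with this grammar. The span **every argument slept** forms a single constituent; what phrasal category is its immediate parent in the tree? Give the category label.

CP

[S [NP [NP [Det every] [AP [Adj tiny]] [N river]] [PP [P beside] [NP [Det every] [N balcony]]]] [VP [V wrote] [CP [C that] [S [NP [Det every] [N argument]] [VP [V slept]]]]]]
The span 'every argument slept' is the S node built by S → NP VP.
Its mother is the CP built by CP → C S.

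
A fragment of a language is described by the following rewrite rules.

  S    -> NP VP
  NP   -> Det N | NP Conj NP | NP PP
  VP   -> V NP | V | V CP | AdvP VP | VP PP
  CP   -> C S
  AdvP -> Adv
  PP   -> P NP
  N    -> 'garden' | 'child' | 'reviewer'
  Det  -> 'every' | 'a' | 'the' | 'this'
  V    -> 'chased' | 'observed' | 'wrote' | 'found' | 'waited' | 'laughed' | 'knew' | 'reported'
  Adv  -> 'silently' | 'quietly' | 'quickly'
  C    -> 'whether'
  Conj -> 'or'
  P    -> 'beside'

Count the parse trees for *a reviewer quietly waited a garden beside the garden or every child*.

Two of the 4 distinct bracketings:
[S [NP [Det a] [N reviewer]] [VP [AdvP [Adv quietly]] [VP [V waited] [NP [NP [NP [Det a] [N garden]] [PP [P beside] [NP [Det the] [N garden]]]] [Conj or] [NP [Det every] [N child]]]]]]
[S [NP [Det a] [N reviewer]] [VP [AdvP [Adv quietly]] [VP [V waited] [NP [NP [Det a] [N garden]] [PP [P beside] [NP [NP [Det the] [N garden]] [Conj or] [NP [Det every] [N child]]]]]]]]
The trees differ in how a recursive rule is bracketed over the same span.

4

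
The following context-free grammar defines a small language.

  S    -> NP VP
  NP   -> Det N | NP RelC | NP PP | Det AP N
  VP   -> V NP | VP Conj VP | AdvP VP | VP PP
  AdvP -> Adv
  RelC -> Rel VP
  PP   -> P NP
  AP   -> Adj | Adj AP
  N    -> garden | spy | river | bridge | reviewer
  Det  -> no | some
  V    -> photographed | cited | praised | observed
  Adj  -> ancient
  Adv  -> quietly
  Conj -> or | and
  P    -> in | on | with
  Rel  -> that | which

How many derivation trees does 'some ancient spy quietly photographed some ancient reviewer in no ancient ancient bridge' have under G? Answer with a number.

Two of the 3 distinct bracketings:
[S [NP [Det some] [AP [Adj ancient]] [N spy]] [VP [AdvP [Adv quietly]] [VP [V photographed] [NP [NP [Det some] [AP [Adj ancient]] [N reviewer]] [PP [P in] [NP [Det no] [AP [Adj ancient] [AP [Adj ancient]]] [N bridge]]]]]]]
[S [NP [Det some] [AP [Adj ancient]] [N spy]] [VP [AdvP [Adv quietly]] [VP [VP [V photographed] [NP [Det some] [AP [Adj ancient]] [N reviewer]]] [PP [P in] [NP [Det no] [AP [Adj ancient] [AP [Adj ancient]]] [N bridge]]]]]]
The difference turns on whether NP → NP PP is used at the relevant span, versus an alternative expansion of NP.

3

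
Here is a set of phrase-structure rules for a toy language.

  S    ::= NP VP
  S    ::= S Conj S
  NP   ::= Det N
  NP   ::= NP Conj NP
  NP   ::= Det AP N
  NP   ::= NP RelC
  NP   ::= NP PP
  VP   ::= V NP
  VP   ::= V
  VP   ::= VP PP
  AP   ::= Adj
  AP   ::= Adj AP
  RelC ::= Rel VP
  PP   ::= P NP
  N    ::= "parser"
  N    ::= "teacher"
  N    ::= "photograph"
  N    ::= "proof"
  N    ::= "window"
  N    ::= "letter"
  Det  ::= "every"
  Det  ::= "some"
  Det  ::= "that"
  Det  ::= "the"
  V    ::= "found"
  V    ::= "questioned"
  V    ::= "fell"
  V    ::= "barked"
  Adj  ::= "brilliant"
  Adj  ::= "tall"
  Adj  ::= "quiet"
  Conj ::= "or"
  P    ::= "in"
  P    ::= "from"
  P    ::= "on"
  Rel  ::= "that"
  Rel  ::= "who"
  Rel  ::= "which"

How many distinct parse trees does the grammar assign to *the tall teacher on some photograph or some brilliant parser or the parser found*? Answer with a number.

5

Two of the 5 distinct bracketings:
[S [NP [NP [NP [Det the] [AP [Adj tall]] [N teacher]] [PP [P on] [NP [Det some] [N photograph]]]] [Conj or] [NP [NP [Det some] [AP [Adj brilliant]] [N parser]] [Conj or] [NP [Det the] [N parser]]]] [VP [V found]]]
[S [NP [NP [NP [NP [Det the] [AP [Adj tall]] [N teacher]] [PP [P on] [NP [Det some] [N photograph]]]] [Conj or] [NP [Det some] [AP [Adj brilliant]] [N parser]]] [Conj or] [NP [Det the] [N parser]]] [VP [V found]]]
The trees differ in how a recursive rule is bracketed over the same span.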